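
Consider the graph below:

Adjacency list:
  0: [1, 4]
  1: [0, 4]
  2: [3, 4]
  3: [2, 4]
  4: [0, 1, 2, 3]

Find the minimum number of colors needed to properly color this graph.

The graph has a maximum clique of size 3 (lower bound on chromatic number).
A valid 3-coloring: {0: 1, 1: 2, 2: 1, 3: 2, 4: 0}.
Chromatic number = 3.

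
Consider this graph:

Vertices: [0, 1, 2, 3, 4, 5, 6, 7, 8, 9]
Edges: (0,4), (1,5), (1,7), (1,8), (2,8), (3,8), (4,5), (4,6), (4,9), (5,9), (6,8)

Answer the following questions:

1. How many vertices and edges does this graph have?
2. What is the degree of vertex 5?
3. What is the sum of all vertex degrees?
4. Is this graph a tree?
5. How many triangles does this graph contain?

Count: 10 vertices, 11 edges.
Vertex 5 has neighbors [1, 4, 9], degree = 3.
Handshaking lemma: 2 * 11 = 22.
A tree on 10 vertices has 9 edges. This graph has 11 edges (2 extra). Not a tree.
Number of triangles = 1.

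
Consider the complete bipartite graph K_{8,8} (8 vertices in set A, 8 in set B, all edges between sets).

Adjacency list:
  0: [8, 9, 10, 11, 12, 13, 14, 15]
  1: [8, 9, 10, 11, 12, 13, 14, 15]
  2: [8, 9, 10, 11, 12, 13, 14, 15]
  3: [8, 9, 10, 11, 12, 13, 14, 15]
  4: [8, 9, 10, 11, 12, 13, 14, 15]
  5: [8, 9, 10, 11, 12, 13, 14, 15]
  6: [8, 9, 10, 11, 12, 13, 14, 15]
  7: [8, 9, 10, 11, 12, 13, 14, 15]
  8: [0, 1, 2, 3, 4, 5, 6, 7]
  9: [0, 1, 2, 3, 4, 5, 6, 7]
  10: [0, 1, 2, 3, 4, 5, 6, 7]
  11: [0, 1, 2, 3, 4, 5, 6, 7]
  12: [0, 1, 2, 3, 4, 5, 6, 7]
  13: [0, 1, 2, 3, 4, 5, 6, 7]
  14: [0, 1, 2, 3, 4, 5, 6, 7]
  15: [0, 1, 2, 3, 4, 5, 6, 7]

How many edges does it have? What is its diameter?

K_{8,8} has 8 * 8 = 64 edges.
Any vertex reaches any opposite-side vertex in 1 step; same-side vertices reach in 2 steps via any opposite-side vertex.
Diameter = 2.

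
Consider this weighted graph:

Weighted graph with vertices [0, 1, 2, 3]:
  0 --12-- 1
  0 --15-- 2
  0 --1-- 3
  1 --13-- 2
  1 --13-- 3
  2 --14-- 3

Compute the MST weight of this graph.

Applying Kruskal's algorithm (sort edges by weight, add if no cycle):
  Add (0,3) w=1
  Add (0,1) w=12
  Add (1,2) w=13
  Skip (1,3) w=13 (creates cycle)
  Skip (2,3) w=14 (creates cycle)
  Skip (0,2) w=15 (creates cycle)
MST weight = 26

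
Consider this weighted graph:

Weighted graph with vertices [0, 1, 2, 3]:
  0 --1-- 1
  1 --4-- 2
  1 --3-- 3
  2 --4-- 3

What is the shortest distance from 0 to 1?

Using Dijkstra's algorithm from vertex 0:
Shortest path: 0 -> 1
Total weight: 1 = 1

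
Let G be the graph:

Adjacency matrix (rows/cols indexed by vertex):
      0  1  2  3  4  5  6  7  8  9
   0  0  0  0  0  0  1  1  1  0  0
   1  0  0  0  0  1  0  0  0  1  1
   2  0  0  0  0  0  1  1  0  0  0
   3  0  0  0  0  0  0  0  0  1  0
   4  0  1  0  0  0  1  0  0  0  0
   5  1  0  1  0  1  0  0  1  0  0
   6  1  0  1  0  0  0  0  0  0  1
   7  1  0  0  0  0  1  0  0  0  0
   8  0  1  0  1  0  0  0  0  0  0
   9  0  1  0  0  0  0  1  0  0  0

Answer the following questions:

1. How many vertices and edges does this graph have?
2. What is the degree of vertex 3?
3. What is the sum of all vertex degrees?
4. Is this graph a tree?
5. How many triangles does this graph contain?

Count: 10 vertices, 12 edges.
Vertex 3 has neighbors [8], degree = 1.
Handshaking lemma: 2 * 12 = 24.
A tree on 10 vertices has 9 edges. This graph has 12 edges (3 extra). Not a tree.
Number of triangles = 1.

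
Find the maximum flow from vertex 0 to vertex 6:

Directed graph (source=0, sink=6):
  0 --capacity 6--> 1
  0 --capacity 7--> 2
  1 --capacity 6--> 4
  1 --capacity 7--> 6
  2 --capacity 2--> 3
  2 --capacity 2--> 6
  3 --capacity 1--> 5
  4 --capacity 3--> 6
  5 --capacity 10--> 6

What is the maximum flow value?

Computing max flow:
  Flow on (0->1): 6/6
  Flow on (0->2): 3/7
  Flow on (1->6): 6/7
  Flow on (2->3): 1/2
  Flow on (2->6): 2/2
  Flow on (3->5): 1/1
  Flow on (5->6): 1/10
Maximum flow = 9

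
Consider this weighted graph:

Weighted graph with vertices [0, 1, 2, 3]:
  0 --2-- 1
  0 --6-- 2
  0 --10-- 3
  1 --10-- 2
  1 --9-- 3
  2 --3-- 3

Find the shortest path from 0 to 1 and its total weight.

Using Dijkstra's algorithm from vertex 0:
Shortest path: 0 -> 1
Total weight: 2 = 2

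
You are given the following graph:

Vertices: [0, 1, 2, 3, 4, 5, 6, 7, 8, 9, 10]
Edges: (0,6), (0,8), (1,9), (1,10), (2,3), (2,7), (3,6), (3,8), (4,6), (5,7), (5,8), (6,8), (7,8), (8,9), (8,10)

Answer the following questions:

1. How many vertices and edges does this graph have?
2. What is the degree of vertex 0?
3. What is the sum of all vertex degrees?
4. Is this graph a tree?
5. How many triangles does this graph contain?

Count: 11 vertices, 15 edges.
Vertex 0 has neighbors [6, 8], degree = 2.
Handshaking lemma: 2 * 15 = 30.
A tree on 11 vertices has 10 edges. This graph has 15 edges (5 extra). Not a tree.
Number of triangles = 3.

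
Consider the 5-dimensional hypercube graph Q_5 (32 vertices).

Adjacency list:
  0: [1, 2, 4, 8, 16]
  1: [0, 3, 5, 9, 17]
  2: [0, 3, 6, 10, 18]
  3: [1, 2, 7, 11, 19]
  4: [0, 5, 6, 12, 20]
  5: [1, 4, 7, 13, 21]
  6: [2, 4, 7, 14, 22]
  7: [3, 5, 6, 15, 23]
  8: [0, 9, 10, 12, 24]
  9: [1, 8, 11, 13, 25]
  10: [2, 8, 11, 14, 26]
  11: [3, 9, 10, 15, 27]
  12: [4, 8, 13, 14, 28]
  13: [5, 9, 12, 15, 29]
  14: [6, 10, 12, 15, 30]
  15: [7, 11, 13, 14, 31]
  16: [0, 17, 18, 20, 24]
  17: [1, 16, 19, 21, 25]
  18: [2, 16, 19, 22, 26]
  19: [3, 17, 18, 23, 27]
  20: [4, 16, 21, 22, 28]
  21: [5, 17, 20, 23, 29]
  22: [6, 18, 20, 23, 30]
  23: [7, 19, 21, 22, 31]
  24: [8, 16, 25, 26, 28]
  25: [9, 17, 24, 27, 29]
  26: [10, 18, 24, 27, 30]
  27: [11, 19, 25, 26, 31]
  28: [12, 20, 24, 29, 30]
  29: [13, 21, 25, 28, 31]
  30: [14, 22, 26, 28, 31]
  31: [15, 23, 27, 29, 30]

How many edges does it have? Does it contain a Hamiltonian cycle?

Q_5 has 32 * 5 / 2 = 80 edges.
Q_5 (d >= 2) always has a Hamiltonian cycle: a 5-bit cyclic Gray code visits every vertex exactly once and returns to the start.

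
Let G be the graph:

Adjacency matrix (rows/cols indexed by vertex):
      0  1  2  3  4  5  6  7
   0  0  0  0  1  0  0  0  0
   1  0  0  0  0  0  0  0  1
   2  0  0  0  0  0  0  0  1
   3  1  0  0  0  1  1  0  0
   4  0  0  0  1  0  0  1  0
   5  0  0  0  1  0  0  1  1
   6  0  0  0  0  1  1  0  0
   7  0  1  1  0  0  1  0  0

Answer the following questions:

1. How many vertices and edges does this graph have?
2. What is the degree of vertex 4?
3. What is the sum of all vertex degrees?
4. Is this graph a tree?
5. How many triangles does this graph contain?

Count: 8 vertices, 8 edges.
Vertex 4 has neighbors [3, 6], degree = 2.
Handshaking lemma: 2 * 8 = 16.
A tree on 8 vertices has 7 edges. This graph has 8 edges (1 extra). Not a tree.
Number of triangles = 0.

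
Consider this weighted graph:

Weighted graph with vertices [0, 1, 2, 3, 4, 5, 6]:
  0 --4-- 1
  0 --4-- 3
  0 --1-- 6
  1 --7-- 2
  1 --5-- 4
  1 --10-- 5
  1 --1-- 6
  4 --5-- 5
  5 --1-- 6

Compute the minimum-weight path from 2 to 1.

Using Dijkstra's algorithm from vertex 2:
Shortest path: 2 -> 1
Total weight: 7 = 7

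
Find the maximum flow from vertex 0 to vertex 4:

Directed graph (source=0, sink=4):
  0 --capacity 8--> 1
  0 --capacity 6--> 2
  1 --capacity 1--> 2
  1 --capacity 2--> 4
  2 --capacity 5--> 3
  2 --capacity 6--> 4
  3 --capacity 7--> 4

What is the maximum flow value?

Computing max flow:
  Flow on (0->1): 3/8
  Flow on (0->2): 6/6
  Flow on (1->2): 1/1
  Flow on (1->4): 2/2
  Flow on (2->3): 1/5
  Flow on (2->4): 6/6
  Flow on (3->4): 1/7
Maximum flow = 9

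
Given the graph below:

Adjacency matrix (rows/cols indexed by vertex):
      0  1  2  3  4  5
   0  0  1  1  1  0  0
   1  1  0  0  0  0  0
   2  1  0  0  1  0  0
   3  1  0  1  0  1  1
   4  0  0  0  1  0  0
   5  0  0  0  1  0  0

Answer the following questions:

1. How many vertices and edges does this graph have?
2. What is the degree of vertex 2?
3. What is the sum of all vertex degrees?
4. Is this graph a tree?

Count: 6 vertices, 6 edges.
Vertex 2 has neighbors [0, 3], degree = 2.
Handshaking lemma: 2 * 6 = 12.
A tree on 6 vertices has 5 edges. This graph has 6 edges (1 extra). Not a tree.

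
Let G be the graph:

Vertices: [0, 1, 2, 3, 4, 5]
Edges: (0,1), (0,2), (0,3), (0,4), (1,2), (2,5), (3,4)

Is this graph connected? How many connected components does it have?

Checking connectivity: the graph has 1 connected component(s).
All vertices are reachable from each other. The graph IS connected.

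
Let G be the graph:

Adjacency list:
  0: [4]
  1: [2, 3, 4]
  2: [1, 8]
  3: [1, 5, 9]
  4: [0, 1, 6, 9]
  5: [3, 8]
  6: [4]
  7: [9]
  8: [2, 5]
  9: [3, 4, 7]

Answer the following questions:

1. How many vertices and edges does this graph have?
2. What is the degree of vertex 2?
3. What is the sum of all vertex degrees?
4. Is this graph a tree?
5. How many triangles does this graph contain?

Count: 10 vertices, 11 edges.
Vertex 2 has neighbors [1, 8], degree = 2.
Handshaking lemma: 2 * 11 = 22.
A tree on 10 vertices has 9 edges. This graph has 11 edges (2 extra). Not a tree.
Number of triangles = 0.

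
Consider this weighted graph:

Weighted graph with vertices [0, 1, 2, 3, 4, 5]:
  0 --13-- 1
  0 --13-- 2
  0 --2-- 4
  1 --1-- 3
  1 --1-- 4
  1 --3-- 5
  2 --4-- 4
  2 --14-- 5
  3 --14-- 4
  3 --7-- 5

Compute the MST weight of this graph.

Applying Kruskal's algorithm (sort edges by weight, add if no cycle):
  Add (1,3) w=1
  Add (1,4) w=1
  Add (0,4) w=2
  Add (1,5) w=3
  Add (2,4) w=4
  Skip (3,5) w=7 (creates cycle)
  Skip (0,2) w=13 (creates cycle)
  Skip (0,1) w=13 (creates cycle)
  Skip (2,5) w=14 (creates cycle)
  Skip (3,4) w=14 (creates cycle)
MST weight = 11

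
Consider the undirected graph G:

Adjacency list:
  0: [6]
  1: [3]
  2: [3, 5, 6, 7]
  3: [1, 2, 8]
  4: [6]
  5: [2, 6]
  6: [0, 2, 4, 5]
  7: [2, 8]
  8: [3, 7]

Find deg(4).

Vertex 4 has neighbors [6], so deg(4) = 1.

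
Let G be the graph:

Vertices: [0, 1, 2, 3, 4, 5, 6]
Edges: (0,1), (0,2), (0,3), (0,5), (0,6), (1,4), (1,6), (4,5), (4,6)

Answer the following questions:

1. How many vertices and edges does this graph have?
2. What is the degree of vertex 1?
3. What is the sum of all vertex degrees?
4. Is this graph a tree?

Count: 7 vertices, 9 edges.
Vertex 1 has neighbors [0, 4, 6], degree = 3.
Handshaking lemma: 2 * 9 = 18.
A tree on 7 vertices has 6 edges. This graph has 9 edges (3 extra). Not a tree.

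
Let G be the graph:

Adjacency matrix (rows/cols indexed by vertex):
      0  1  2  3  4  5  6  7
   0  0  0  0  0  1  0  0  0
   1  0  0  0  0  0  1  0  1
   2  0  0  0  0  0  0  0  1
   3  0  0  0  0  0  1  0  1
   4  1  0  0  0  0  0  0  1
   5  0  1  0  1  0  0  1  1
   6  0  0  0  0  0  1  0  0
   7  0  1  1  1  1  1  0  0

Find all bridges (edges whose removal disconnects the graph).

A bridge is an edge whose removal increases the number of connected components.
Bridges found: (0,4), (2,7), (4,7), (5,6)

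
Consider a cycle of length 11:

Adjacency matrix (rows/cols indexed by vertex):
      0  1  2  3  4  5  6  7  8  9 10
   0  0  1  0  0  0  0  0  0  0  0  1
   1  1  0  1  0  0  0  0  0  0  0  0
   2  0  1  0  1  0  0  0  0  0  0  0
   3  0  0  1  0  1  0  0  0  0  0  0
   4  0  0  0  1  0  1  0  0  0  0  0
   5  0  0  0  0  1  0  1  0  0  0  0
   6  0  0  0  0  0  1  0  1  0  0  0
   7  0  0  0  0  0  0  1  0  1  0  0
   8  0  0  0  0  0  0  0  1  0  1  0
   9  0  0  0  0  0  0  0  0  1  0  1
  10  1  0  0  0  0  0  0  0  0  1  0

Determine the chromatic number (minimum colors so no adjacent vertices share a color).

This is an odd cycle (C_11). Odd cycles are not bipartite (any 2-coloring forces two adjacent vertices to match), and 3 colors suffice.
Chromatic number = 3.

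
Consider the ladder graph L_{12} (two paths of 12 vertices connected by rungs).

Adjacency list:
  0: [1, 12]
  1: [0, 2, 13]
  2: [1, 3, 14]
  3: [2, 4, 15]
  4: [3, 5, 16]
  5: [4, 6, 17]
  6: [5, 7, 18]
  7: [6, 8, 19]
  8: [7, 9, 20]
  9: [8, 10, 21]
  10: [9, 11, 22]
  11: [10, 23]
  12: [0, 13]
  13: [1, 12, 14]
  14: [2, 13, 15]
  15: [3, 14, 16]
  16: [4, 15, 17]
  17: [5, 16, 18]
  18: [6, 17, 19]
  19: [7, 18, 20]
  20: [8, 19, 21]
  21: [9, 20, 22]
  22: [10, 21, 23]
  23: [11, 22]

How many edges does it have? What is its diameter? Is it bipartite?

Ladder graph L_{12}: 12 rungs + 2 * (12-1) path edges = 12 + 22 = 34 edges.
Diameter = 12.
Ladder graphs are bipartite (alternating coloring along each path).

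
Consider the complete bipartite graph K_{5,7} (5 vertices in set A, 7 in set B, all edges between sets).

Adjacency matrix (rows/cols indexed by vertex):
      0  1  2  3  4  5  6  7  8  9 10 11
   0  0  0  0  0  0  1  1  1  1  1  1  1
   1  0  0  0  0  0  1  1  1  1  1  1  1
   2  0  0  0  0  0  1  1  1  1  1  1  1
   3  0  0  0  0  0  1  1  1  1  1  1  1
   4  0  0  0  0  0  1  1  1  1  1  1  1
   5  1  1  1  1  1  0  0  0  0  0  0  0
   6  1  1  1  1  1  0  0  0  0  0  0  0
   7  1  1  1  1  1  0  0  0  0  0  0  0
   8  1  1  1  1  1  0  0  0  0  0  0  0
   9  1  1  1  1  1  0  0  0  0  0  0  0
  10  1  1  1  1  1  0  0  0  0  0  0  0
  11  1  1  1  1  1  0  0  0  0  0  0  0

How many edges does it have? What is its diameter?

K_{5,7} has 5 * 7 = 35 edges.
Any vertex reaches any opposite-side vertex in 1 step; same-side vertices reach in 2 steps via any opposite-side vertex.
Diameter = 2.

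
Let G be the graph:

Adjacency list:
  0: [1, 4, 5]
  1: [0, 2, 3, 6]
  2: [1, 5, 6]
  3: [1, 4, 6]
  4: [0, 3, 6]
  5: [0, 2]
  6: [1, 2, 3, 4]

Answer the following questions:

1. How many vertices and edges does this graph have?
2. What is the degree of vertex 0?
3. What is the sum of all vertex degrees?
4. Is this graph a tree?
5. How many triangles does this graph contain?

Count: 7 vertices, 11 edges.
Vertex 0 has neighbors [1, 4, 5], degree = 3.
Handshaking lemma: 2 * 11 = 22.
A tree on 7 vertices has 6 edges. This graph has 11 edges (5 extra). Not a tree.
Number of triangles = 3.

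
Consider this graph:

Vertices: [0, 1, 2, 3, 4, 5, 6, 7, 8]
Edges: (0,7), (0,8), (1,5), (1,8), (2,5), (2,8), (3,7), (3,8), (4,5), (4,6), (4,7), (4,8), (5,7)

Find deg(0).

Vertex 0 has neighbors [7, 8], so deg(0) = 2.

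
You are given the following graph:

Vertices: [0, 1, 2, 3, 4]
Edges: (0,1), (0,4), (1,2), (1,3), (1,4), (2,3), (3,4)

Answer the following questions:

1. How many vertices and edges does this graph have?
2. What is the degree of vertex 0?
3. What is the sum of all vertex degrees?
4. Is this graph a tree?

Count: 5 vertices, 7 edges.
Vertex 0 has neighbors [1, 4], degree = 2.
Handshaking lemma: 2 * 7 = 14.
A tree on 5 vertices has 4 edges. This graph has 7 edges (3 extra). Not a tree.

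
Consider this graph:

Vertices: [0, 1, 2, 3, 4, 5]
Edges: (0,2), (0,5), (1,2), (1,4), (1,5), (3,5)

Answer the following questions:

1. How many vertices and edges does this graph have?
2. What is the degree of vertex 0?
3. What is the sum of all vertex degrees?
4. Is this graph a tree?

Count: 6 vertices, 6 edges.
Vertex 0 has neighbors [2, 5], degree = 2.
Handshaking lemma: 2 * 6 = 12.
A tree on 6 vertices has 5 edges. This graph has 6 edges (1 extra). Not a tree.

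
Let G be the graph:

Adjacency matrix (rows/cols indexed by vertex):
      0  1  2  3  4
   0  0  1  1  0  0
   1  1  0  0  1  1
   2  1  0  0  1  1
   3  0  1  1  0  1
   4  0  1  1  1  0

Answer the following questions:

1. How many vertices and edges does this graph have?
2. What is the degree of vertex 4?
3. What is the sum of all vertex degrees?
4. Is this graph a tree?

Count: 5 vertices, 7 edges.
Vertex 4 has neighbors [1, 2, 3], degree = 3.
Handshaking lemma: 2 * 7 = 14.
A tree on 5 vertices has 4 edges. This graph has 7 edges (3 extra). Not a tree.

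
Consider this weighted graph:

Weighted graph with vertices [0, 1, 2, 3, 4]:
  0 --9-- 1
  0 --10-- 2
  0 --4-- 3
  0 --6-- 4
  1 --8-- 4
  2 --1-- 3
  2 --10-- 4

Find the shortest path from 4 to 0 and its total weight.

Using Dijkstra's algorithm from vertex 4:
Shortest path: 4 -> 0
Total weight: 6 = 6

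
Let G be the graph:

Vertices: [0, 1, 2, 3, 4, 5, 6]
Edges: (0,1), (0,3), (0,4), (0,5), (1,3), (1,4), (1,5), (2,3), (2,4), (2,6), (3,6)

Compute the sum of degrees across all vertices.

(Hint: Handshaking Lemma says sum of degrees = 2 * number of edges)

Count edges: 11 edges.
By Handshaking Lemma: sum of degrees = 2 * 11 = 22.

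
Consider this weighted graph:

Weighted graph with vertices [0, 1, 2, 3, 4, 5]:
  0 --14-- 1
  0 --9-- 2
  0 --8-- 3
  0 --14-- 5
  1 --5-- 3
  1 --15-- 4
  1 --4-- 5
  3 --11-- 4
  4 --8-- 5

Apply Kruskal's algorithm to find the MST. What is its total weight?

Applying Kruskal's algorithm (sort edges by weight, add if no cycle):
  Add (1,5) w=4
  Add (1,3) w=5
  Add (0,3) w=8
  Add (4,5) w=8
  Add (0,2) w=9
  Skip (3,4) w=11 (creates cycle)
  Skip (0,1) w=14 (creates cycle)
  Skip (0,5) w=14 (creates cycle)
  Skip (1,4) w=15 (creates cycle)
MST weight = 34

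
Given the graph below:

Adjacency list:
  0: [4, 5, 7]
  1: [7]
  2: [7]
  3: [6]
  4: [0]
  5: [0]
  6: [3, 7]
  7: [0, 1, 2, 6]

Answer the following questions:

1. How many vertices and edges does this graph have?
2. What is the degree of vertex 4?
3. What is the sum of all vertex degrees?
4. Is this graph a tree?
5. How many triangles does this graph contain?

Count: 8 vertices, 7 edges.
Vertex 4 has neighbors [0], degree = 1.
Handshaking lemma: 2 * 7 = 14.
A graph is a tree iff it is connected and has exactly n-1 edges. This graph is connected (all 8 vertices in one component) and has 8-1 = 7 edges. It is a tree.
Number of triangles = 0.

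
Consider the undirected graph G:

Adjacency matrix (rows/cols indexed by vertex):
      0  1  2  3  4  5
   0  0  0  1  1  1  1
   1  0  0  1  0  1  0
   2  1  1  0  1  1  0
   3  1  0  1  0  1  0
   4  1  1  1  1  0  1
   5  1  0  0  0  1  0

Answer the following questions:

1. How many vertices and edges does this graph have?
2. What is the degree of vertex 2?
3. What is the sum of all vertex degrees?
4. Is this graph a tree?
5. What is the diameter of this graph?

Count: 6 vertices, 10 edges.
Vertex 2 has neighbors [0, 1, 3, 4], degree = 4.
Handshaking lemma: 2 * 10 = 20.
A tree on 6 vertices has 5 edges. This graph has 10 edges (5 extra). Not a tree.
Diameter (longest shortest path) = 2.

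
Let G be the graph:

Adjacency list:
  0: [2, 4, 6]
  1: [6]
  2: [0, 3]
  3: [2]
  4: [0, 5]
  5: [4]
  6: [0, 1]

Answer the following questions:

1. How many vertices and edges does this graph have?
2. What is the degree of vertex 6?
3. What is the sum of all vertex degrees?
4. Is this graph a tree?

Count: 7 vertices, 6 edges.
Vertex 6 has neighbors [0, 1], degree = 2.
Handshaking lemma: 2 * 6 = 12.
A graph is a tree iff it is connected and has exactly n-1 edges. This graph is connected (all 7 vertices in one component) and has 7-1 = 6 edges. It is a tree.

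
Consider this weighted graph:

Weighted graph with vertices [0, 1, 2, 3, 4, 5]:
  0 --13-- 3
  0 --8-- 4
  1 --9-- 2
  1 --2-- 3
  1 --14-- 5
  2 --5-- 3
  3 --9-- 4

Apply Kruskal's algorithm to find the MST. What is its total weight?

Applying Kruskal's algorithm (sort edges by weight, add if no cycle):
  Add (1,3) w=2
  Add (2,3) w=5
  Add (0,4) w=8
  Skip (1,2) w=9 (creates cycle)
  Add (3,4) w=9
  Skip (0,3) w=13 (creates cycle)
  Add (1,5) w=14
MST weight = 38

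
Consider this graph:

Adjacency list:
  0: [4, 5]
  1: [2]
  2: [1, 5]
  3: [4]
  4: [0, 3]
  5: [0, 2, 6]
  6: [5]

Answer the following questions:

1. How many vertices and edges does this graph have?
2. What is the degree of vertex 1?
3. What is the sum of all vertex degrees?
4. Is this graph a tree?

Count: 7 vertices, 6 edges.
Vertex 1 has neighbors [2], degree = 1.
Handshaking lemma: 2 * 6 = 12.
A graph is a tree iff it is connected and has exactly n-1 edges. This graph is connected (all 7 vertices in one component) and has 7-1 = 6 edges. It is a tree.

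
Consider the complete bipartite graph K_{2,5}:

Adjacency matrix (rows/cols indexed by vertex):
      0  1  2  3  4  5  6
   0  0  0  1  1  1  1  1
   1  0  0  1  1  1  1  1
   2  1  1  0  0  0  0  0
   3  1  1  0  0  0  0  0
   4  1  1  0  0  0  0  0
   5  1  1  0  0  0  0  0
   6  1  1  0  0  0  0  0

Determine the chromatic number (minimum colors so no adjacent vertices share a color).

K_{2,5} is bipartite: vertices split into two independent sets of size 2 and 5.
Color one set 0, the other 1. No adjacent vertices share a color.
Chromatic number = 2.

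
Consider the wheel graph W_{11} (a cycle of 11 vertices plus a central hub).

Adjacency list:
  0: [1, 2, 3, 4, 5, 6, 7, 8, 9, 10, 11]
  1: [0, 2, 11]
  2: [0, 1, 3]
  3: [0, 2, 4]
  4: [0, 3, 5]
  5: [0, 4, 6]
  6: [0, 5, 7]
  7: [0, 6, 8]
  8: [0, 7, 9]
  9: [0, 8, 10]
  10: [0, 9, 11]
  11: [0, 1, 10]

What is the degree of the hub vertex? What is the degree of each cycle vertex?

The hub connects to all 11 cycle vertices, so deg(hub) = 11.
Each cycle vertex connects to 2 neighbors on the cycle plus the hub, so deg(cycle vertex) = 3.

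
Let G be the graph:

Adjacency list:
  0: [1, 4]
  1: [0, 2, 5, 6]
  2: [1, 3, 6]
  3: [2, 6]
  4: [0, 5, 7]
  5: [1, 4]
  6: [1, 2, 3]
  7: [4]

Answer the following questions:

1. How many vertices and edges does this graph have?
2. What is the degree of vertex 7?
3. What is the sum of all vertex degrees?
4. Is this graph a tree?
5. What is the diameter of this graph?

Count: 8 vertices, 10 edges.
Vertex 7 has neighbors [4], degree = 1.
Handshaking lemma: 2 * 10 = 20.
A tree on 8 vertices has 7 edges. This graph has 10 edges (3 extra). Not a tree.
Diameter (longest shortest path) = 5.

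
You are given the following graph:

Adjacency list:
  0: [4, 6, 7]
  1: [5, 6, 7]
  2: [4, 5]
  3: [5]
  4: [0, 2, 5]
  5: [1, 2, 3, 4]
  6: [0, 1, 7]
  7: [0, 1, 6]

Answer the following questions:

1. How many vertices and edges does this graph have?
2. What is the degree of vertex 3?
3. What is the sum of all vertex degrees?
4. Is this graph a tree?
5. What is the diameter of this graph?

Count: 8 vertices, 11 edges.
Vertex 3 has neighbors [5], degree = 1.
Handshaking lemma: 2 * 11 = 22.
A tree on 8 vertices has 7 edges. This graph has 11 edges (4 extra). Not a tree.
Diameter (longest shortest path) = 3.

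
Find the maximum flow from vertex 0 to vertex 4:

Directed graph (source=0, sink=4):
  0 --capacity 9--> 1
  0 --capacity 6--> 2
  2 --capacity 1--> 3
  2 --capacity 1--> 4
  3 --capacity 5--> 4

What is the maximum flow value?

Computing max flow:
  Flow on (0->2): 2/6
  Flow on (2->3): 1/1
  Flow on (2->4): 1/1
  Flow on (3->4): 1/5
Maximum flow = 2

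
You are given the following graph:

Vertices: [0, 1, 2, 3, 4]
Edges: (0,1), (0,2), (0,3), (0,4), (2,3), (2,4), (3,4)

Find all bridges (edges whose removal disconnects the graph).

A bridge is an edge whose removal increases the number of connected components.
Bridges found: (0,1)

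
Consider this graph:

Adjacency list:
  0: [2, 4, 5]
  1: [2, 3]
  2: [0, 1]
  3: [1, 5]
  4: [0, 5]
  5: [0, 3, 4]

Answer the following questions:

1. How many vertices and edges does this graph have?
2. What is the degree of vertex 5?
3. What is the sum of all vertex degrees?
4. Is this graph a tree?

Count: 6 vertices, 7 edges.
Vertex 5 has neighbors [0, 3, 4], degree = 3.
Handshaking lemma: 2 * 7 = 14.
A tree on 6 vertices has 5 edges. This graph has 7 edges (2 extra). Not a tree.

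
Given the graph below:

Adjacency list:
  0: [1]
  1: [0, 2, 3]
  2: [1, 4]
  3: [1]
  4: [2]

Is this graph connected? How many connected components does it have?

Checking connectivity: the graph has 1 connected component(s).
All vertices are reachable from each other. The graph IS connected.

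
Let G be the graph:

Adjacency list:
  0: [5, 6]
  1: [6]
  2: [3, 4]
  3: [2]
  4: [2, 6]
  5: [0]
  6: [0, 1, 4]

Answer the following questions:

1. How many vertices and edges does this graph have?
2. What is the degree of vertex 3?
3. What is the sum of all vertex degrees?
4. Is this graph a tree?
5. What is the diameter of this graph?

Count: 7 vertices, 6 edges.
Vertex 3 has neighbors [2], degree = 1.
Handshaking lemma: 2 * 6 = 12.
A graph is a tree iff it is connected and has exactly n-1 edges. This graph is connected (all 7 vertices in one component) and has 7-1 = 6 edges. It is a tree.
Diameter (longest shortest path) = 5.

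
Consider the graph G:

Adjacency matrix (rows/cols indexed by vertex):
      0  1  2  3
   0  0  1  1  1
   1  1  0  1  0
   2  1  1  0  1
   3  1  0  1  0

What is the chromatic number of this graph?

The graph has a maximum clique of size 3 (lower bound on chromatic number).
A valid 3-coloring: {0: 0, 1: 2, 2: 1, 3: 2}.
Chromatic number = 3.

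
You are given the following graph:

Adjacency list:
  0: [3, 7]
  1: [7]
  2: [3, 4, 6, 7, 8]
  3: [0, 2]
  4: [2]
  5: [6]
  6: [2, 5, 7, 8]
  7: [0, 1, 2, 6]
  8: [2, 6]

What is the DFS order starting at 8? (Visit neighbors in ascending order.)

DFS from vertex 8 (neighbors processed in ascending order):
Visit order: 8, 2, 3, 0, 7, 1, 6, 5, 4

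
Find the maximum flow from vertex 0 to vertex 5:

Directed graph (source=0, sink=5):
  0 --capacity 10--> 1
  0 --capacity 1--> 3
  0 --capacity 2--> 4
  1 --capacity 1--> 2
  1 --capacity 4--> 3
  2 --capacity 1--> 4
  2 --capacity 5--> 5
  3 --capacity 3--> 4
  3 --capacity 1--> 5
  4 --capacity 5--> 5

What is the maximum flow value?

Computing max flow:
  Flow on (0->1): 5/10
  Flow on (0->4): 2/2
  Flow on (1->2): 1/1
  Flow on (1->3): 4/4
  Flow on (2->5): 1/5
  Flow on (3->4): 3/3
  Flow on (3->5): 1/1
  Flow on (4->5): 5/5
Maximum flow = 7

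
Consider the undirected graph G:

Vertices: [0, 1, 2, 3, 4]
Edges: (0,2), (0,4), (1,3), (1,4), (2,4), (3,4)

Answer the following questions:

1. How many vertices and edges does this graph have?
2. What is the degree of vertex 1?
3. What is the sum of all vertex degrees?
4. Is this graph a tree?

Count: 5 vertices, 6 edges.
Vertex 1 has neighbors [3, 4], degree = 2.
Handshaking lemma: 2 * 6 = 12.
A tree on 5 vertices has 4 edges. This graph has 6 edges (2 extra). Not a tree.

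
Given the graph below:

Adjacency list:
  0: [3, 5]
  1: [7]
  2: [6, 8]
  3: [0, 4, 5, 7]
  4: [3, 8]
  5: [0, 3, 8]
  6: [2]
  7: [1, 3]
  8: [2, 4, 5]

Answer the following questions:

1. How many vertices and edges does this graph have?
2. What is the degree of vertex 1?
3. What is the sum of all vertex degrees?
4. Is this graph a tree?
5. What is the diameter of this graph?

Count: 9 vertices, 10 edges.
Vertex 1 has neighbors [7], degree = 1.
Handshaking lemma: 2 * 10 = 20.
A tree on 9 vertices has 8 edges. This graph has 10 edges (2 extra). Not a tree.
Diameter (longest shortest path) = 6.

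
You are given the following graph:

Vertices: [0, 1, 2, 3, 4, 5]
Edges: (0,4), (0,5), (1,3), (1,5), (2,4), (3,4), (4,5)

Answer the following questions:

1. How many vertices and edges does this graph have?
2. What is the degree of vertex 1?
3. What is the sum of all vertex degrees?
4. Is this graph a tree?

Count: 6 vertices, 7 edges.
Vertex 1 has neighbors [3, 5], degree = 2.
Handshaking lemma: 2 * 7 = 14.
A tree on 6 vertices has 5 edges. This graph has 7 edges (2 extra). Not a tree.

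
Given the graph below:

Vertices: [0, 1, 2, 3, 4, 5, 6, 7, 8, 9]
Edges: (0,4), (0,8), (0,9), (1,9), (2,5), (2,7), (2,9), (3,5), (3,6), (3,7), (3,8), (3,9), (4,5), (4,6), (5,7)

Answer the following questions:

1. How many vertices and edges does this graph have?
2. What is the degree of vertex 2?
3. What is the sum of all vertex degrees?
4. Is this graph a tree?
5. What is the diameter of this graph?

Count: 10 vertices, 15 edges.
Vertex 2 has neighbors [5, 7, 9], degree = 3.
Handshaking lemma: 2 * 15 = 30.
A tree on 10 vertices has 9 edges. This graph has 15 edges (6 extra). Not a tree.
Diameter (longest shortest path) = 3.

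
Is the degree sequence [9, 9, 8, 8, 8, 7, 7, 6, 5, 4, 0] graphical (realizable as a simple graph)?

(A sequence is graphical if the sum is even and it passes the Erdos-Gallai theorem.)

Sum of degrees = 71. Sum is odd, so the sequence is NOT graphical.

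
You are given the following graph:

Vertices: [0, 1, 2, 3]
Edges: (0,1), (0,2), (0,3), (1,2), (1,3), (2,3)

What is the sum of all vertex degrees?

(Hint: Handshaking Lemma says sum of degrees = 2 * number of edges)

Count edges: 6 edges.
By Handshaking Lemma: sum of degrees = 2 * 6 = 12.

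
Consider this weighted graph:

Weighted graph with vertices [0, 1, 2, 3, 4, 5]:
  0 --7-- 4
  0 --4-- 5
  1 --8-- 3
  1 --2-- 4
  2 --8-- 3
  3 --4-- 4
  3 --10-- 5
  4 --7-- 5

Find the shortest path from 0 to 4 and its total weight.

Using Dijkstra's algorithm from vertex 0:
Shortest path: 0 -> 4
Total weight: 7 = 7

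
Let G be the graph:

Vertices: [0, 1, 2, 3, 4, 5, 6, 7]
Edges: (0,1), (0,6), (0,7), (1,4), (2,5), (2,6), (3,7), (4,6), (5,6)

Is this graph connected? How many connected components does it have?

Checking connectivity: the graph has 1 connected component(s).
All vertices are reachable from each other. The graph IS connected.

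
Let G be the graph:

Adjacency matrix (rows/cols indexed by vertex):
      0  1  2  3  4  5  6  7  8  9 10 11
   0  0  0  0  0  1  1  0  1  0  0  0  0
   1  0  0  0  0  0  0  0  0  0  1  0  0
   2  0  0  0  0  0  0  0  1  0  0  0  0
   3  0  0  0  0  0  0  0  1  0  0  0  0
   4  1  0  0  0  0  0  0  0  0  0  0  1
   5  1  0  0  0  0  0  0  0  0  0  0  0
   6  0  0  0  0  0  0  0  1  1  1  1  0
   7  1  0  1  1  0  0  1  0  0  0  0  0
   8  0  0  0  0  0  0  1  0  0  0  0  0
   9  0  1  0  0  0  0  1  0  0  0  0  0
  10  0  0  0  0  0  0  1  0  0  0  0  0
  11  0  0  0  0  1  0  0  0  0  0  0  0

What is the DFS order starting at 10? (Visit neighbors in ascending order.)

DFS from vertex 10 (neighbors processed in ascending order):
Visit order: 10, 6, 7, 0, 4, 11, 5, 2, 3, 8, 9, 1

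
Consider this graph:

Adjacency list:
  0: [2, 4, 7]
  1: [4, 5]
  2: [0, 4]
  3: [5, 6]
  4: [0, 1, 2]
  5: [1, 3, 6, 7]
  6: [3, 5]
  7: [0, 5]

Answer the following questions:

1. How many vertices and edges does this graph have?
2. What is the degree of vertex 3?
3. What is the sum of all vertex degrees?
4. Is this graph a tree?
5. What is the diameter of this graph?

Count: 8 vertices, 10 edges.
Vertex 3 has neighbors [5, 6], degree = 2.
Handshaking lemma: 2 * 10 = 20.
A tree on 8 vertices has 7 edges. This graph has 10 edges (3 extra). Not a tree.
Diameter (longest shortest path) = 4.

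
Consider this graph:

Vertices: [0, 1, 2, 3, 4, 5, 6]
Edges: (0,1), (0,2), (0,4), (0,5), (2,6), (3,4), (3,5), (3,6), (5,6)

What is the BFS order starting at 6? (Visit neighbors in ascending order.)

BFS from vertex 6 (neighbors processed in ascending order):
Visit order: 6, 2, 3, 5, 0, 4, 1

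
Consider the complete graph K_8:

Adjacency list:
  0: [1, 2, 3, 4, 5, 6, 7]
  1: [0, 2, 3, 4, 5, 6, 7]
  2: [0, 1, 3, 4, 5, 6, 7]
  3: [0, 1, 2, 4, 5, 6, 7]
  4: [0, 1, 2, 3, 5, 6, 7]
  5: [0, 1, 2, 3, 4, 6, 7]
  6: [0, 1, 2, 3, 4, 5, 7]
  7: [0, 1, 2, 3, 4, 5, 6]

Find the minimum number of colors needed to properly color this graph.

In K_8, every vertex is adjacent to every other vertex.
Each vertex needs a unique color.
Chromatic number = 8.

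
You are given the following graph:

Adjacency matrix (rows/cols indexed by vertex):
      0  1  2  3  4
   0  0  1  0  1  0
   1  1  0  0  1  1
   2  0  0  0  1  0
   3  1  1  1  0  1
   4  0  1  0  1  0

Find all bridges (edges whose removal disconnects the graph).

A bridge is an edge whose removal increases the number of connected components.
Bridges found: (2,3)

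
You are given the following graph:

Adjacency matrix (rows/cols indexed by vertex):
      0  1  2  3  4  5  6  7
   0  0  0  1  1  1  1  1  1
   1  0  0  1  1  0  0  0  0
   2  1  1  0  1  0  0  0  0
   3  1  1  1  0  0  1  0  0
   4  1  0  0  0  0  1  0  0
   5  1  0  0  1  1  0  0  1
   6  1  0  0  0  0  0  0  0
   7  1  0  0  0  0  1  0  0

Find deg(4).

Vertex 4 has neighbors [0, 5], so deg(4) = 2.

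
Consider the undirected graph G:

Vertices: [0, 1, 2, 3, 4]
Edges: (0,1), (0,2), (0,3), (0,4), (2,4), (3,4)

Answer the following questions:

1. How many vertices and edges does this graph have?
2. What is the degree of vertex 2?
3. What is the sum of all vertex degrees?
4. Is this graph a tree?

Count: 5 vertices, 6 edges.
Vertex 2 has neighbors [0, 4], degree = 2.
Handshaking lemma: 2 * 6 = 12.
A tree on 5 vertices has 4 edges. This graph has 6 edges (2 extra). Not a tree.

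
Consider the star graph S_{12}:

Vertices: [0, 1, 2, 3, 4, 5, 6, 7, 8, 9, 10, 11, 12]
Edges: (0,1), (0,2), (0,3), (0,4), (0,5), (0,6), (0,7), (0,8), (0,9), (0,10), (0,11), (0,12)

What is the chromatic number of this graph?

S_{12} has one hub adjacent to 12 leaves; leaves are pairwise non-adjacent.
Color the hub 0 and every leaf 1.
Chromatic number = 2.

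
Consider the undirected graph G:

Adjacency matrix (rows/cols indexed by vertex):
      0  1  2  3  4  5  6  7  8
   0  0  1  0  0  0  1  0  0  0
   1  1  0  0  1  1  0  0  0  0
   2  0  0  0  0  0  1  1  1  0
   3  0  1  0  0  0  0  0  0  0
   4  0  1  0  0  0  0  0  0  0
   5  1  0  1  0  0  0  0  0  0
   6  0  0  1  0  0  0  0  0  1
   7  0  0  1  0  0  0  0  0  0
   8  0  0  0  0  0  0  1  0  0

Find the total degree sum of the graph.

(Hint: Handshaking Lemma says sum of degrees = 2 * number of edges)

Count edges: 8 edges.
By Handshaking Lemma: sum of degrees = 2 * 8 = 16.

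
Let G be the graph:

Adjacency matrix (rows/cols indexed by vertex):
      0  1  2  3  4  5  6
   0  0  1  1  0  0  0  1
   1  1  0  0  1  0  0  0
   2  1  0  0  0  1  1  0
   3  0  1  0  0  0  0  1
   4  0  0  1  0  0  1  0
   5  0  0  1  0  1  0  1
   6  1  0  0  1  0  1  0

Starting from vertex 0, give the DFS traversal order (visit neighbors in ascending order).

DFS from vertex 0 (neighbors processed in ascending order):
Visit order: 0, 1, 3, 6, 5, 2, 4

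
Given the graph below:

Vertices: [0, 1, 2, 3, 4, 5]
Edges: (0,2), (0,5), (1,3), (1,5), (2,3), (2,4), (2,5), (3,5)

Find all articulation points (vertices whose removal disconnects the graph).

An articulation point is a vertex whose removal disconnects the graph.
Articulation points: [2]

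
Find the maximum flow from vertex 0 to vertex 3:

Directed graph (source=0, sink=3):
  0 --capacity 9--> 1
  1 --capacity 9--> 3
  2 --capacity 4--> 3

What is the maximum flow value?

Computing max flow:
  Flow on (0->1): 9/9
  Flow on (1->3): 9/9
Maximum flow = 9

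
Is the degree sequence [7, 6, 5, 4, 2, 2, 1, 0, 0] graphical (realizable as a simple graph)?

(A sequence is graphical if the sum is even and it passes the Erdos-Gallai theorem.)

Sum of degrees = 27. Sum is odd, so the sequence is NOT graphical.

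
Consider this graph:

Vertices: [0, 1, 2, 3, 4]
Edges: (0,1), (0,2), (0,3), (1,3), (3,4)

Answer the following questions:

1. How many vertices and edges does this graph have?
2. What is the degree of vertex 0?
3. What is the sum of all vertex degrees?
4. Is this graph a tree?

Count: 5 vertices, 5 edges.
Vertex 0 has neighbors [1, 2, 3], degree = 3.
Handshaking lemma: 2 * 5 = 10.
A tree on 5 vertices has 4 edges. This graph has 5 edges (1 extra). Not a tree.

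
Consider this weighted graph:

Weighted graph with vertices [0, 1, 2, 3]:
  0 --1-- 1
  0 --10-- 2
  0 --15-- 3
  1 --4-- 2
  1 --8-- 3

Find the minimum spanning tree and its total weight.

Applying Kruskal's algorithm (sort edges by weight, add if no cycle):
  Add (0,1) w=1
  Add (1,2) w=4
  Add (1,3) w=8
  Skip (0,2) w=10 (creates cycle)
  Skip (0,3) w=15 (creates cycle)
MST weight = 13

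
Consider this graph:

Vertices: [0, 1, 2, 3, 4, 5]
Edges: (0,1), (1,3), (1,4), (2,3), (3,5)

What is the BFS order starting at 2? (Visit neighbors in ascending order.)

BFS from vertex 2 (neighbors processed in ascending order):
Visit order: 2, 3, 1, 5, 0, 4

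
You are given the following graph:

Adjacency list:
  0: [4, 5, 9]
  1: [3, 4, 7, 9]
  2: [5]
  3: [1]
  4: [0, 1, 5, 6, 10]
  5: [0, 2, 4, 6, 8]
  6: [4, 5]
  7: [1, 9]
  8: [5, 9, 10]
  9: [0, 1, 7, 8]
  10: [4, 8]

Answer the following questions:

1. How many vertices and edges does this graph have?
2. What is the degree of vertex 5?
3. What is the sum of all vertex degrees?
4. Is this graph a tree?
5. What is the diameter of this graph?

Count: 11 vertices, 16 edges.
Vertex 5 has neighbors [0, 2, 4, 6, 8], degree = 5.
Handshaking lemma: 2 * 16 = 32.
A tree on 11 vertices has 10 edges. This graph has 16 edges (6 extra). Not a tree.
Diameter (longest shortest path) = 4.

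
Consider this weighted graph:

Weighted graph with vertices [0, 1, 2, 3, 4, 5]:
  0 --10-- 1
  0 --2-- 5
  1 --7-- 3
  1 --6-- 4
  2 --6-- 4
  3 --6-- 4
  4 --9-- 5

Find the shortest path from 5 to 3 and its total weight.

Using Dijkstra's algorithm from vertex 5:
Shortest path: 5 -> 4 -> 3
Total weight: 9 + 6 = 15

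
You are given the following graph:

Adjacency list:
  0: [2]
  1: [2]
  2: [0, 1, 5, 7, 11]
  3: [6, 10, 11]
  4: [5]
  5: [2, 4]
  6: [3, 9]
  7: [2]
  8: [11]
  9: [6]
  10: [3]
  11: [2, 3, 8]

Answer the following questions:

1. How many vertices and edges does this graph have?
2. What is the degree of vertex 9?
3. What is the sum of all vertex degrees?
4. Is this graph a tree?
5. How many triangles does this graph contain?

Count: 12 vertices, 11 edges.
Vertex 9 has neighbors [6], degree = 1.
Handshaking lemma: 2 * 11 = 22.
A graph is a tree iff it is connected and has exactly n-1 edges. This graph is connected (all 12 vertices in one component) and has 12-1 = 11 edges. It is a tree.
Number of triangles = 0.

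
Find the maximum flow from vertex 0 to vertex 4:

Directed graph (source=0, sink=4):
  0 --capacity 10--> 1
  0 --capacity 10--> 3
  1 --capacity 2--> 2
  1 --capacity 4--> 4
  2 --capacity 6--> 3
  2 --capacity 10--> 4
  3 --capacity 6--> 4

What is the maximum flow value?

Computing max flow:
  Flow on (0->1): 6/10
  Flow on (0->3): 6/10
  Flow on (1->2): 2/2
  Flow on (1->4): 4/4
  Flow on (2->4): 2/10
  Flow on (3->4): 6/6
Maximum flow = 12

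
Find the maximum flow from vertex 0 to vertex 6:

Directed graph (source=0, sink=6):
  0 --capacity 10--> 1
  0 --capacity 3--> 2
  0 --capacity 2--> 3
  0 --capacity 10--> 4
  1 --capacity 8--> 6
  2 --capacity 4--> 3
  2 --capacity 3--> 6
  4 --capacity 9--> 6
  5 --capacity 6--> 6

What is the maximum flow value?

Computing max flow:
  Flow on (0->1): 8/10
  Flow on (0->2): 3/3
  Flow on (0->4): 9/10
  Flow on (1->6): 8/8
  Flow on (2->6): 3/3
  Flow on (4->6): 9/9
Maximum flow = 20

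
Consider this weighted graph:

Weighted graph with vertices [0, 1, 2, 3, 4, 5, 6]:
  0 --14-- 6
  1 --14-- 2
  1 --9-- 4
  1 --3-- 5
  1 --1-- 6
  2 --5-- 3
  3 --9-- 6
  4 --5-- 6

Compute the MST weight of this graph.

Applying Kruskal's algorithm (sort edges by weight, add if no cycle):
  Add (1,6) w=1
  Add (1,5) w=3
  Add (2,3) w=5
  Add (4,6) w=5
  Skip (1,4) w=9 (creates cycle)
  Add (3,6) w=9
  Add (0,6) w=14
  Skip (1,2) w=14 (creates cycle)
MST weight = 37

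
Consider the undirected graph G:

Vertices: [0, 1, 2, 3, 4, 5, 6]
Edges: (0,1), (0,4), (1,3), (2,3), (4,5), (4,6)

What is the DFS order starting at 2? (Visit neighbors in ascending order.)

DFS from vertex 2 (neighbors processed in ascending order):
Visit order: 2, 3, 1, 0, 4, 5, 6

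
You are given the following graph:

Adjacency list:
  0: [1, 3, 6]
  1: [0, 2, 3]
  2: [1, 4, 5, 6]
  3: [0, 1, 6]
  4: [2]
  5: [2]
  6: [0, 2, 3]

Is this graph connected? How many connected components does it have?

Checking connectivity: the graph has 1 connected component(s).
All vertices are reachable from each other. The graph IS connected.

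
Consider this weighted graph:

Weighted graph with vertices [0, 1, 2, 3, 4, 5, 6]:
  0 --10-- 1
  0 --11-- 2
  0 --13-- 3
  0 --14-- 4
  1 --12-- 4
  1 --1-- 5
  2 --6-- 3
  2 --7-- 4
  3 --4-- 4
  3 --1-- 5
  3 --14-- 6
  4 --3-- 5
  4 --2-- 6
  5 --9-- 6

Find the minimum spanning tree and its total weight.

Applying Kruskal's algorithm (sort edges by weight, add if no cycle):
  Add (1,5) w=1
  Add (3,5) w=1
  Add (4,6) w=2
  Add (4,5) w=3
  Skip (3,4) w=4 (creates cycle)
  Add (2,3) w=6
  Skip (2,4) w=7 (creates cycle)
  Skip (5,6) w=9 (creates cycle)
  Add (0,1) w=10
  Skip (0,2) w=11 (creates cycle)
  Skip (1,4) w=12 (creates cycle)
  Skip (0,3) w=13 (creates cycle)
  Skip (0,4) w=14 (creates cycle)
  Skip (3,6) w=14 (creates cycle)
MST weight = 23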